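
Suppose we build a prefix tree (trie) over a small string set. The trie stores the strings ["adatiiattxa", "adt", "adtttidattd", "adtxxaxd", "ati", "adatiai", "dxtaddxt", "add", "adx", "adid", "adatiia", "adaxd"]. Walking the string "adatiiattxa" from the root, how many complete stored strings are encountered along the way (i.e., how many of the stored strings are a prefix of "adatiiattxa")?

2

Traverse "adatiiattxa" character by character; count nodes along the way that are marked as word ends.
Prefixes of the query that are stored words: "adatiia", "adatiiattxa"
Count: 2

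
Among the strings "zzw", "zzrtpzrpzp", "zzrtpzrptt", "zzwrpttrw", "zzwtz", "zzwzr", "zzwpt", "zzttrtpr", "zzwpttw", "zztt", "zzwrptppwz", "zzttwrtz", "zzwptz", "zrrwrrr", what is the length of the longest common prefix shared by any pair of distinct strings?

The deepest shared node is where two words last agree before diverging.
"zzrtpzrptt" and "zzrtpzrpzp" agree on "zzrtpzrp" (8 characters) before diverging; nothing deeper is shared.
Longest shared-prefix length: 8

8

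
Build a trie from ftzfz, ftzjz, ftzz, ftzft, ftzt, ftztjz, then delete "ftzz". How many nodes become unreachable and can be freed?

Walk "ftzz" from the leaf back toward the root, removing each node that no remaining word uses.
The suffix "z" (1 node) is used only by "ftzz"; the node for "ftz" still has the child "f", so pruning stops there.
Nodes removed: 1

1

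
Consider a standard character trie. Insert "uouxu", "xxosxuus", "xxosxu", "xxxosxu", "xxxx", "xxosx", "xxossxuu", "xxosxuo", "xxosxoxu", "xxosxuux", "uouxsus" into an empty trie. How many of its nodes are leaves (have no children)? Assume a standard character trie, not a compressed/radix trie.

9

A leaf is a node with no children — equivalently, the end of a word that is not a proper prefix of any other stored word.
Those words: "uouxsus", "uouxu", "xxossxuu", "xxosxoxu", "xxosxuo", "xxosxuus", "xxosxuux", "xxxosxu", "xxxx"
Leaf count: 9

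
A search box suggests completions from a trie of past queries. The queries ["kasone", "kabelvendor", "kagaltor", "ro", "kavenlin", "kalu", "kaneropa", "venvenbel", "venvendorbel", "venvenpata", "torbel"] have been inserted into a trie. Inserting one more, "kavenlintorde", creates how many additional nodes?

"kavenlin" is already a path in the trie; the remaining "torde" must be added.
So 13 − 8 = 5 new nodes.

5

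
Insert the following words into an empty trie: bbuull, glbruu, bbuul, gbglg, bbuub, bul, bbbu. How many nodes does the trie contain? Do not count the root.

21

Count nodes per top-level branch (shared prefixes stored once):
  'b'-branch (bbbu, bbuub, bbuul, bbuull, bul): 11 nodes
  'g'-branch (gbglg, glbruu): 10 nodes
Sum: 21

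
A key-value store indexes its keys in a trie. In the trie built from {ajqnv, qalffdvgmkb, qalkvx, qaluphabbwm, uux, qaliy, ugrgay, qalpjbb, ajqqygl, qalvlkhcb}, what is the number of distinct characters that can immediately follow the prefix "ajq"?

2

Follow the path "ajq" to its node, then look at its outgoing edges.
Characters that immediately follow "ajq" among the stored strings: {n, q}.
That node has 2 child edges.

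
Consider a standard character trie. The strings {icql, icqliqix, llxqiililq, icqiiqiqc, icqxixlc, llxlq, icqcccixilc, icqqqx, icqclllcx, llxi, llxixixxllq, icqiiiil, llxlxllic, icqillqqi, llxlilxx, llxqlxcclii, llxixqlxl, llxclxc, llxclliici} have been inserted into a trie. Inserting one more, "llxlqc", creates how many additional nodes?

"llxlq" is already a path in the trie; the remaining "c" must be added.
So 6 − 5 = 1 new nodes.

1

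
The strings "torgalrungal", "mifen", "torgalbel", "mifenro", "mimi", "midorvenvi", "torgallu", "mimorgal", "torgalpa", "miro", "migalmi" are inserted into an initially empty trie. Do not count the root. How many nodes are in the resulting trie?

Trace insertions, counting only characters that open a new branch:
  "torgalrungal" → 12 new (t, o, r, g, a, l, r, u, n, g, a, l)
  "mifen" → 5 new (m, i, f, e, n)
  "torgalbel" → prefix "torgal" already present; 3 new (b, e, l)
  "mifenro" → prefix "mifen" already present; 2 new (r, o)
  "mimi" → prefix "mi" already present; 2 new (m, i)
  "midorvenvi" → prefix "mi" already present; 8 new (d, o, r, v, e, n, v, i)
  "torgallu" → prefix "torgal" already present; 2 new (l, u)
  "mimorgal" → prefix "mim" already present; 5 new (o, r, g, a, l)
  "torgalpa" → prefix "torgal" already present; 2 new (p, a)
  "miro" → prefix "mi" already present; 2 new (r, o)
  "migalmi" → prefix "mi" already present; 5 new (g, a, l, m, i)
Total nodes = 12 + 5 + 3 + 2 + 2 + 8 + 2 + 5 + 2 + 2 + 5 = 48

48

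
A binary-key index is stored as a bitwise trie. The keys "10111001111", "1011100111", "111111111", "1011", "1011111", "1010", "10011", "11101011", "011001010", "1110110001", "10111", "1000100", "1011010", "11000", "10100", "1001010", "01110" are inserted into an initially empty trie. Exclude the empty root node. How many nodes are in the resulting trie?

60

Trace insertions, counting only characters that open a new branch:
  "10111001111" → 11 new (1, 0, 1, 1, 1, 0, 0, 1, 1, 1, 1)
  "1011100111" → prefix "1011100111" already present; 0 new (none)
  "111111111" → prefix "1" already present; 8 new (1, 1, 1, 1, 1, 1, 1, 1)
  "1011" → prefix "1011" already present; 0 new (none)
  "1011111" → prefix "10111" already present; 2 new (1, 1)
  "1010" → prefix "101" already present; 1 new (0)
  "10011" → prefix "10" already present; 3 new (0, 1, 1)
  "11101011" → prefix "111" already present; 5 new (0, 1, 0, 1, 1)
  "011001010" → 9 new (0, 1, 1, 0, 0, 1, 0, 1, 0)
  "1110110001" → prefix "11101" already present; 5 new (1, 0, 0, 0, 1)
  "10111" → prefix "10111" already present; 0 new (none)
  "1000100" → prefix "100" already present; 4 new (0, 1, 0, 0)
  "1011010" → prefix "1011" already present; 3 new (0, 1, 0)
  "11000" → prefix "11" already present; 3 new (0, 0, 0)
  "10100" → prefix "1010" already present; 1 new (0)
  "1001010" → prefix "1001" already present; 3 new (0, 1, 0)
  "01110" → prefix "011" already present; 2 new (1, 0)
Total nodes = 11 + 0 + 8 + 0 + 2 + 1 + 3 + 5 + 9 + 5 + 0 + 4 + 3 + 3 + 1 + 3 + 2 = 60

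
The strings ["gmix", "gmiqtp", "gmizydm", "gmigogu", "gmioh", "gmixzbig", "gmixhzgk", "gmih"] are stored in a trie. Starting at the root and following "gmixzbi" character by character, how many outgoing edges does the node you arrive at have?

1

Walk "gmixzbi" from the root, arriving at one node.
Characters that immediately follow "gmixzbi" among the stored strings: {g}.
That node has 1 child edge.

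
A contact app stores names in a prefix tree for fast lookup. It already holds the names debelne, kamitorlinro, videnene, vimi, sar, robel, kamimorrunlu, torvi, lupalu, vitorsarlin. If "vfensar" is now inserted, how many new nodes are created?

The longest prefix of "vfensar" already in the trie is "v" (length 1).
New nodes needed: |"vfensar"| − 1 = 7 − 1 = 6.

6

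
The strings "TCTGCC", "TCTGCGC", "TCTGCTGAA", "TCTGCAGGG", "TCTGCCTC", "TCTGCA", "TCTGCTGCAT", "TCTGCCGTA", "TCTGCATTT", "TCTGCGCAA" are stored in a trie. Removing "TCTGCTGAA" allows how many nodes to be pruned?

Walk "TCTGCTGAA" from the leaf back toward the root, removing each node that no remaining word uses.
The suffix "AA" (2 nodes) is used only by "TCTGCTGAA"; the node for "TCTGCTG" still has the child "C", so pruning stops there.
Nodes removed: 2

2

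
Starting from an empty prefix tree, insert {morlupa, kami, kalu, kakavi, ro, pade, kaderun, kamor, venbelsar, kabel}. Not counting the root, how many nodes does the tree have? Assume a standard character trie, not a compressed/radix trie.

For each word, the new-node count is its length minus the longest prefix already in the trie:
  "morlupa" → 7 new (m, o, r, l, u, p, a)
  "kami" → 4 new (k, a, m, i)
  "kalu" → prefix "ka" already present; 2 new (l, u)
  "kakavi" → prefix "ka" already present; 4 new (k, a, v, i)
  "ro" → 2 new (r, o)
  "pade" → 4 new (p, a, d, e)
  "kaderun" → prefix "ka" already present; 5 new (d, e, r, u, n)
  "kamor" → prefix "kam" already present; 2 new (o, r)
  "venbelsar" → 9 new (v, e, n, b, e, l, s, a, r)
  "kabel" → prefix "ka" already present; 3 new (b, e, l)
Total nodes = 7 + 4 + 2 + 4 + 2 + 4 + 5 + 2 + 9 + 3 = 42

42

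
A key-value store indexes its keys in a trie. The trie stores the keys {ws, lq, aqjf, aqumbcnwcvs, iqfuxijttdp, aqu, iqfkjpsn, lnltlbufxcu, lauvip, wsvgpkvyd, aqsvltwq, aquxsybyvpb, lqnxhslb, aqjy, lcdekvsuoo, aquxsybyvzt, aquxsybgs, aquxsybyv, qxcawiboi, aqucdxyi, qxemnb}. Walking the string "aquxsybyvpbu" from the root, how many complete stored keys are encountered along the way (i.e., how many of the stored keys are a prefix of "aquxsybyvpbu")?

3

Check each prefix of "aquxsybyvpbu" against the stored set — each match is an end-marker on the path.
Prefixes of the query that are stored words: "aqu", "aquxsybyv", "aquxsybyvpb"
Count: 3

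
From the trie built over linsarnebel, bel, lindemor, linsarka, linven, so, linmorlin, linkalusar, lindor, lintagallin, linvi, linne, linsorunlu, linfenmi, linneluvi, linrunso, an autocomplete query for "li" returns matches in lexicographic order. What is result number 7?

linneluvi

Filter for "li…" and sort: "lindemor", "lindor", "linfenmi", "linkalusar", "linmorlin", "linne", "linneluvi", "linrunso", "linsarka", "linsarnebel", "linsorunlu", "lintagallin", "linven", "linvi"
Position 7: linneluvi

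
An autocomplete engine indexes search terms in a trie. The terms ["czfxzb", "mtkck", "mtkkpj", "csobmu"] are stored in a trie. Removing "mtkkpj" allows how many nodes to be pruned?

Walk "mtkkpj" from the leaf back toward the root, removing each node that no remaining word uses.
The suffix "kpj" (3 nodes) is used only by "mtkkpj"; the node for "mtk" still has the child "c", so pruning stops there.
Nodes removed: 3

3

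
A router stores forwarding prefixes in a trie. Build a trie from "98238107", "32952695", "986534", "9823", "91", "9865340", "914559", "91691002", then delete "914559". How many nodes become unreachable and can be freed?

After clearing the end-marker at "914559", prune upward until reaching a node still needed by another word.
The suffix "4559" (4 nodes) is used only by "914559"; the node for "91" still has the child "6", so pruning stops there.
Nodes removed: 4

4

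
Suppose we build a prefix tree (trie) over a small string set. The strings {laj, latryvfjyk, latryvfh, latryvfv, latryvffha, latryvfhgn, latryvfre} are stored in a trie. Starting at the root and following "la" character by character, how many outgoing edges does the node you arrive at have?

2

Walk "la" from the root, arriving at one node.
Characters that immediately follow "la" among the stored strings: {j, t}.
That node has 2 child edges.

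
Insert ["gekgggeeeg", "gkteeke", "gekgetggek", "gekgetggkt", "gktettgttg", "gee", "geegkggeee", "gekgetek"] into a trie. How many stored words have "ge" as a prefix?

6

Walk to "ge"; the words in its subtree are exactly those with that prefix.
Words under "ge": gee, geegkggeee, gekgetek, gekgetggek, gekgetggkt, gekgggeeeg
Count: 6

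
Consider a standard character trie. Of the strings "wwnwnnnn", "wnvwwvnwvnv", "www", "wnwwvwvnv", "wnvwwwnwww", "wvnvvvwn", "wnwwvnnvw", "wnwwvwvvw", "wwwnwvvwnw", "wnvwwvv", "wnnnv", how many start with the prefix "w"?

11

Walk to "w"; the words in its subtree are exactly those with that prefix.
Matches: "wnnnv", "wnvwwvnwvnv", "wnvwwvv", "wnvwwwnwww", "wnwwvnnvw", "wnwwvwvnv", "wnwwvwvvw", "wvnvvvwn", "wwnwnnnn", "www", "wwwnwvvwnw"
Count: 11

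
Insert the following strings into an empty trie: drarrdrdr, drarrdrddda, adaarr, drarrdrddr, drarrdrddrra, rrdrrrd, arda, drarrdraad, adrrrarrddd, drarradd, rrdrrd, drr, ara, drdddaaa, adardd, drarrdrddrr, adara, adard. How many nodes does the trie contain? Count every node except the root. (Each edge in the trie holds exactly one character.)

Count nodes per top-level branch (shared prefixes stored once):
  'a'-branch (adaarr, adara, adard, adardd, adrrrarrddd, ara, arda): 23 nodes
  'd'-branch (drarradd, drarrdraad, drarrdrddda, drarrdrddr, drarrdrddrr, drarrdrddrra, drarrdrdr, drdddaaa, drr): 28 nodes
  'r'-branch (rrdrrd, rrdrrrd): 8 nodes
Sum: 59

59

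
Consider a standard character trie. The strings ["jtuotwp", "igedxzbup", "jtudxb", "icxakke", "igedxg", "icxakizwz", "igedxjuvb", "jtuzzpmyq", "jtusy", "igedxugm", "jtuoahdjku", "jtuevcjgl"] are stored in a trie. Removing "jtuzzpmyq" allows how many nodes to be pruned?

After clearing the end-marker at "jtuzzpmyq", prune upward until reaching a node still needed by another word.
The suffix "zzpmyq" (6 nodes) is used only by "jtuzzpmyq"; the node for "jtu" still has the child "o", so pruning stops there.
Nodes removed: 6

6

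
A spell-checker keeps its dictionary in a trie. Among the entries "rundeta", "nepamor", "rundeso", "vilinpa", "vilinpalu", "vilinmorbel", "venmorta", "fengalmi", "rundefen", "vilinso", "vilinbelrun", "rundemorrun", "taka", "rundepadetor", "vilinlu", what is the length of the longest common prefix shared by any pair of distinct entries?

7

The deepest shared node is where two words last agree before diverging.
e.g. "vilinpa" and "vilinpalu" share the prefix "vilinpa" of length 7; no pair shares a longer one.
Longest shared-prefix length: 7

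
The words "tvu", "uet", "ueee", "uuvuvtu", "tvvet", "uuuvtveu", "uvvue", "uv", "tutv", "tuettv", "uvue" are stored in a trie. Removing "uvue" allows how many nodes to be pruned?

After clearing the end-marker at "uvue", prune upward until reaching a node still needed by another word.
The suffix "ue" (2 nodes) is used only by "uvue"; the node for "uv" still has the child "v", so pruning stops there.
Nodes removed: 2

2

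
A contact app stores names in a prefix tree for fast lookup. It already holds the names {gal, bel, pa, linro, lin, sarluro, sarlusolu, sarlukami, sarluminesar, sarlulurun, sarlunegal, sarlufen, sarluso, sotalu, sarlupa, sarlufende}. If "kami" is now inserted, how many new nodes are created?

4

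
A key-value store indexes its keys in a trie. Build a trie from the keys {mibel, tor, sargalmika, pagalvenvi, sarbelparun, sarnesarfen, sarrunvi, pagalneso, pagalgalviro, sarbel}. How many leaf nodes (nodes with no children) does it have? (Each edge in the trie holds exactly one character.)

9

A leaf is a node with no children — equivalently, the end of a word that is not a proper prefix of any other stored word.
Those words: "mibel", "pagalgalviro", "pagalneso", "pagalvenvi", "sarbelparun", "sargalmika", "sarnesarfen", "sarrunvi", "tor"
Leaf count: 9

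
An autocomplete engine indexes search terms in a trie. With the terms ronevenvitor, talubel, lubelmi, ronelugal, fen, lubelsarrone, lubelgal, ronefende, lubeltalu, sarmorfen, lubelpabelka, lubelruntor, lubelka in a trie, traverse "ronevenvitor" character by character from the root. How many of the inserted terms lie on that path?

1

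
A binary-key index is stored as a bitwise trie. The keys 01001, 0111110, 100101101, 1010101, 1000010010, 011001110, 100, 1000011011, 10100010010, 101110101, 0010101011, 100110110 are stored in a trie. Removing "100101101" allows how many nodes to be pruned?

Walk "100101101" from the leaf back toward the root, removing each node that no remaining word uses.
The suffix "01101" (5 nodes) is used only by "100101101"; the node for "1001" still has the child "1", so pruning stops there.
Nodes removed: 5

5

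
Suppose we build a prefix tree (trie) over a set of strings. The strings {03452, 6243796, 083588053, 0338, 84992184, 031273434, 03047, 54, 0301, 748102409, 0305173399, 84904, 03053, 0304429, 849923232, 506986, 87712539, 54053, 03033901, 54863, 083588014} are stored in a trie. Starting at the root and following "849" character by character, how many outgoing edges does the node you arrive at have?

2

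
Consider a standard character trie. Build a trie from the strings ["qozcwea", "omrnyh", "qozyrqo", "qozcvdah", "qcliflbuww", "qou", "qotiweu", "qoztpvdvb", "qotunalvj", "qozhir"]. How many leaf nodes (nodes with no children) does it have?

10

A leaf is a node with no children — equivalently, the end of a word that is not a proper prefix of any other stored word.
Those words: "omrnyh", "qcliflbuww", "qotiweu", "qotunalvj", "qou", "qozcvdah", "qozcwea", "qozhir", "qoztpvdvb", "qozyrqo"
Leaf count: 10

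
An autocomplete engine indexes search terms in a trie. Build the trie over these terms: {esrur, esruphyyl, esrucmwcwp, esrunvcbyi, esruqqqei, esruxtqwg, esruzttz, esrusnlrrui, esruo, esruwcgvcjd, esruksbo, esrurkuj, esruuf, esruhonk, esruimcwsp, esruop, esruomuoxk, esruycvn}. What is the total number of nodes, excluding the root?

80

Insert word by word; a character creates a node only if that edge doesn't already exist:
  "esrur" → 5 new (e, s, r, u, r)
  "esruphyyl" → prefix "esru" already present; 5 new (p, h, y, y, l)
  "esrucmwcwp" → prefix "esru" already present; 6 new (c, m, w, c, w, p)
  "esrunvcbyi" → prefix "esru" already present; 6 new (n, v, c, b, y, i)
  "esruqqqei" → prefix "esru" already present; 5 new (q, q, q, e, i)
  "esruxtqwg" → prefix "esru" already present; 5 new (x, t, q, w, g)
  "esruzttz" → prefix "esru" already present; 4 new (z, t, t, z)
  "esrusnlrrui" → prefix "esru" already present; 7 new (s, n, l, r, r, u, i)
  "esruo" → prefix "esru" already present; 1 new (o)
  "esruwcgvcjd" → prefix "esru" already present; 7 new (w, c, g, v, c, j, d)
  "esruksbo" → prefix "esru" already present; 4 new (k, s, b, o)
  "esrurkuj" → prefix "esrur" already present; 3 new (k, u, j)
  "esruuf" → prefix "esru" already present; 2 new (u, f)
  "esruhonk" → prefix "esru" already present; 4 new (h, o, n, k)
  "esruimcwsp" → prefix "esru" already present; 6 new (i, m, c, w, s, p)
  "esruop" → prefix "esruo" already present; 1 new (p)
  "esruomuoxk" → prefix "esruo" already present; 5 new (m, u, o, x, k)
  "esruycvn" → prefix "esru" already present; 4 new (y, c, v, n)
Total nodes = 5 + 5 + 6 + 6 + 5 + 5 + 4 + 7 + 1 + 7 + 4 + 3 + 2 + 4 + 6 + 1 + 5 + 4 = 80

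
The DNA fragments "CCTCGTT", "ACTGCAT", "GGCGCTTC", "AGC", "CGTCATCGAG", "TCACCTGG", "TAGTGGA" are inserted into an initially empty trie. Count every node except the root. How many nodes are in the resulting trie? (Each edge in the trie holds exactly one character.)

47

Count nodes per top-level branch (shared prefixes stored once):
  'A'-branch (ACTGCAT, AGC): 9 nodes
  'C'-branch (CCTCGTT, CGTCATCGAG): 16 nodes
  'G'-branch (GGCGCTTC): 8 nodes
  'T'-branch (TAGTGGA, TCACCTGG): 14 nodes
Sum: 47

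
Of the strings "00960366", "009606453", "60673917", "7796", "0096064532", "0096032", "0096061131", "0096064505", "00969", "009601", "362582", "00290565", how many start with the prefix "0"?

9

Traverse to the node for "0", then collect every word in that subtree.
Matches: "00290565", "009601", "0096032", "00960366", "0096061131", "0096064505", "009606453", "0096064532", "00969"
Count: 9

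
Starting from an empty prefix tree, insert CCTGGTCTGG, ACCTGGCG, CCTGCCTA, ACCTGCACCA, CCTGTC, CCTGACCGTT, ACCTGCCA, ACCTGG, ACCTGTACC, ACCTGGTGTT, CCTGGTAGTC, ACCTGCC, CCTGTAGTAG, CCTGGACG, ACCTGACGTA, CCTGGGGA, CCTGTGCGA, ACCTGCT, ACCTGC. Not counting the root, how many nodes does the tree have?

70

For each word, the new-node count is its length minus the longest prefix already in the trie:
  "CCTGGTCTGG" → 10 new (C, C, T, G, G, T, C, T, G, G)
  "ACCTGGCG" → 8 new (A, C, C, T, G, G, C, G)
  "CCTGCCTA" → prefix "CCTG" already present; 4 new (C, C, T, A)
  "ACCTGCACCA" → prefix "ACCTG" already present; 5 new (C, A, C, C, A)
  "CCTGTC" → prefix "CCTG" already present; 2 new (T, C)
  "CCTGACCGTT" → prefix "CCTG" already present; 6 new (A, C, C, G, T, T)
  "ACCTGCCA" → prefix "ACCTGC" already present; 2 new (C, A)
  "ACCTGG" → prefix "ACCTGG" already present; 0 new (none)
  "ACCTGTACC" → prefix "ACCTG" already present; 4 new (T, A, C, C)
  "ACCTGGTGTT" → prefix "ACCTGG" already present; 4 new (T, G, T, T)
  "CCTGGTAGTC" → prefix "CCTGGT" already present; 4 new (A, G, T, C)
  "ACCTGCC" → prefix "ACCTGCC" already present; 0 new (none)
  "CCTGTAGTAG" → prefix "CCTGT" already present; 5 new (A, G, T, A, G)
  "CCTGGACG" → prefix "CCTGG" already present; 3 new (A, C, G)
  "ACCTGACGTA" → prefix "ACCTG" already present; 5 new (A, C, G, T, A)
  "CCTGGGGA" → prefix "CCTGG" already present; 3 new (G, G, A)
  "CCTGTGCGA" → prefix "CCTGT" already present; 4 new (G, C, G, A)
  "ACCTGCT" → prefix "ACCTGC" already present; 1 new (T)
  "ACCTGC" → prefix "ACCTGC" already present; 0 new (none)
Total nodes = 10 + 8 + 4 + 5 + 2 + 6 + 2 + 0 + 4 + 4 + 4 + 0 + 5 + 3 + 5 + 3 + 4 + 1 + 0 = 70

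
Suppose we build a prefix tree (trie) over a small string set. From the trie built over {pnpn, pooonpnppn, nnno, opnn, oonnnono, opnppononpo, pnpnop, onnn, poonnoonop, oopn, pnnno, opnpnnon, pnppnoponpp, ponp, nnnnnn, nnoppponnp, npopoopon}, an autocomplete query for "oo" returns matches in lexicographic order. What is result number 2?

oopn

Words with prefix "oo", in lexicographic order: "oonnnono", "oopn"
Position 2: oopn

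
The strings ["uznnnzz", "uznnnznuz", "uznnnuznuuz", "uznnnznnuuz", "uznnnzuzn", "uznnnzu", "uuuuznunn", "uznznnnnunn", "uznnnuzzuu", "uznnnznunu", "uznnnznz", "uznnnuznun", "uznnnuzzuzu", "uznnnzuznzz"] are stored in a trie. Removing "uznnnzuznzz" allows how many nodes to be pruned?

2

After clearing the end-marker at "uznnnzuznzz", prune upward until reaching a node still needed by another word.
The suffix "zz" (2 nodes) is used only by "uznnnzuznzz"; "uznnnzuzn" is itself a stored word, so pruning stops there.
Nodes removed: 2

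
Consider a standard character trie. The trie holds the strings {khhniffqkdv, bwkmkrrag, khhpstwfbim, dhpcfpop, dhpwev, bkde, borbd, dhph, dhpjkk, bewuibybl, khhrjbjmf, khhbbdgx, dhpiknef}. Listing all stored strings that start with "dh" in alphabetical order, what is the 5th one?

Filter for "dh…" and sort: "dhpcfpop", "dhph", "dhpiknef", "dhpjkk", "dhpwev"
Position 5: dhpwev

dhpwev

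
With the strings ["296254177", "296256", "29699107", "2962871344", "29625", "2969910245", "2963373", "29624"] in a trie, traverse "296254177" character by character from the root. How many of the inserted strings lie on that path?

Walk "296254177" from the root; an end-of-word marker is hit whenever a stored word is a prefix of "296254177".
Prefixes of the query that are stored words: "29625", "296254177"
Count: 2

2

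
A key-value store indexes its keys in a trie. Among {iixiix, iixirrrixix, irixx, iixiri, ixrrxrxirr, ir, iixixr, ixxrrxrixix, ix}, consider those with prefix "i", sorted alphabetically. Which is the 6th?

Words with prefix "i", in lexicographic order: "iixiix", "iixiri", "iixirrrixix", "iixixr", "ir", "irixx", "ix", "ixrrxrxirr", "ixxrrxrixix"
The 6th is irixx.

irixx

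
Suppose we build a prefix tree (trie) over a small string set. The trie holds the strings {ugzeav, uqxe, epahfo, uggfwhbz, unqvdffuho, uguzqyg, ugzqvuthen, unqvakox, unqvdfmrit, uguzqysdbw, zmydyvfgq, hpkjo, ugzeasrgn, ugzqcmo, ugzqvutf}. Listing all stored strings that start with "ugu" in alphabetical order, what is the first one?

uguzqyg

Words with prefix "ugu", in lexicographic order: "uguzqyg", "uguzqysdbw"
Position 1: uguzqyg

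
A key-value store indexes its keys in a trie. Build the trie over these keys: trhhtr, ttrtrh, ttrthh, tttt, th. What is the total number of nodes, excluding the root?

16

Insert word by word; a character creates a node only if that edge doesn't already exist:
  "trhhtr" → 6 new (t, r, h, h, t, r)
  "ttrtrh" → prefix "t" already present; 5 new (t, r, t, r, h)
  "ttrthh" → prefix "ttrt" already present; 2 new (h, h)
  "tttt" → prefix "tt" already present; 2 new (t, t)
  "th" → prefix "t" already present; 1 new (h)
Total nodes = 6 + 5 + 2 + 2 + 1 = 16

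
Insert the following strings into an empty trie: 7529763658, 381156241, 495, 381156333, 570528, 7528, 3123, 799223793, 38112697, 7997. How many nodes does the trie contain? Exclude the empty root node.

48

Count nodes per top-level branch (shared prefixes stored once):
  '3'-branch (3123, 38112697, 381156241, 381156333): 19 nodes
  '4'-branch (495): 3 nodes
  '5'-branch (570528): 6 nodes
  '7'-branch (7528, 7529763658, 799223793, 7997): 20 nodes
Sum: 48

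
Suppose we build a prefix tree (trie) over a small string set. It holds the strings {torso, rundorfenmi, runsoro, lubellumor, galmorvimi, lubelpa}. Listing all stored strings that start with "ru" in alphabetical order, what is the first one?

rundorfenmi

Words with prefix "ru", in lexicographic order: "rundorfenmi", "runsoro"
The 1st is rundorfenmi.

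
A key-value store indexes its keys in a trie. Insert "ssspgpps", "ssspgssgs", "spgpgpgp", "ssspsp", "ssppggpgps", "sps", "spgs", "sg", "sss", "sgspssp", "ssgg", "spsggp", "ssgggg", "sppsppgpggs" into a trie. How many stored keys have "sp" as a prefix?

Traverse to the node for "sp", then collect every word in that subtree.
Matches: "spgpgpgp", "spgs", "sppsppgpggs", "sps", "spsggp"
Count: 5

5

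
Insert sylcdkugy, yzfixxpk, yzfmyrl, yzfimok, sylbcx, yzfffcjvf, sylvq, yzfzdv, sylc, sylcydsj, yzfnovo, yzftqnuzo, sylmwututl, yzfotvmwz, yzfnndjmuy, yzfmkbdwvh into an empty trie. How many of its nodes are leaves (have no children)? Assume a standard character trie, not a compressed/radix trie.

15

A leaf is a node with no children — equivalently, the end of a word that is not a proper prefix of any other stored word.
Those words: "sylbcx", "sylcdkugy", "sylcydsj", "sylmwututl", "sylvq", "yzfffcjvf", "yzfimok", "yzfixxpk", "yzfmkbdwvh", "yzfmyrl", "yzfnndjmuy", "yzfnovo", "yzfotvmwz", "yzftqnuzo", "yzfzdv"
Leaf count: 15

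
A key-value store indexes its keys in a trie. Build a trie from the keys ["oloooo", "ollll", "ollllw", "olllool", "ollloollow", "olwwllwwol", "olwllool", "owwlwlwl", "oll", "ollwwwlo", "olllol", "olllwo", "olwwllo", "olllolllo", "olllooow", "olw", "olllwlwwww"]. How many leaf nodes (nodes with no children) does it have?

12

A leaf is a node with no children — equivalently, the end of a word that is not a proper prefix of any other stored word.
Those words: "ollllw", "olllolllo", "ollloollow", "olllooow", "olllwlwwww", "olllwo", "ollwwwlo", "oloooo", "olwllool", "olwwllo", "olwwllwwol", "owwlwlwl"
Leaf count: 12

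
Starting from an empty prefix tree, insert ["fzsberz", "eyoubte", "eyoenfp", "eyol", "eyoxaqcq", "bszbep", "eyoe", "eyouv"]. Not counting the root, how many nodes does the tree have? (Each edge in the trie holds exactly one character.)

Trie structure (* marks end of a word):
(root)
├─ b
│  └─ s
│     └─ z
│        └─ b
│           └─ e
│              └─ p *
├─ e
│  └─ y
│     └─ o
│        ├─ e *
│        │  └─ n
│        │     └─ f
│        │        └─ p *
│        ├─ l *
│        ├─ u
│        │  ├─ b
│        │  │  └─ t
│        │  │     └─ e *
│        │  └─ v *
│        └─ x
│           └─ a
│              └─ q
│                 └─ c
│                    └─ q *
└─ f
   └─ z
      └─ s
         └─ b
            └─ e
               └─ r
                  └─ z *
Counting every labelled node above: 31.

31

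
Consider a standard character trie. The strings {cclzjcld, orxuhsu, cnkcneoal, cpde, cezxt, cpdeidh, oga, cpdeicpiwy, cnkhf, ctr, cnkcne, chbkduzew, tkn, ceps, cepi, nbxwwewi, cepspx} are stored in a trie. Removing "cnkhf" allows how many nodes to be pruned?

A node on "cnkhf"'s path can go only if nothing else ends at it or branches off below it.
The suffix "hf" (2 nodes) is used only by "cnkhf"; the node for "cnk" still has the child "c", so pruning stops there.
Nodes removed: 2

2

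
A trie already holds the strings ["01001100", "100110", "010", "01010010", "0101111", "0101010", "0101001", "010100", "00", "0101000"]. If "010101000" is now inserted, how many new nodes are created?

Walking "010101000" from the root, the first 7 characters ("0101010") follow existing edges; "0" is the first miss.
Each of the 2 remaining characters creates one node.

2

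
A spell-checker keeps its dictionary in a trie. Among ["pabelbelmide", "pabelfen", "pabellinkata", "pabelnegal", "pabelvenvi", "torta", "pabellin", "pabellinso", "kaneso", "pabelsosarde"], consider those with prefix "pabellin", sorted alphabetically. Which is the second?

pabellinkata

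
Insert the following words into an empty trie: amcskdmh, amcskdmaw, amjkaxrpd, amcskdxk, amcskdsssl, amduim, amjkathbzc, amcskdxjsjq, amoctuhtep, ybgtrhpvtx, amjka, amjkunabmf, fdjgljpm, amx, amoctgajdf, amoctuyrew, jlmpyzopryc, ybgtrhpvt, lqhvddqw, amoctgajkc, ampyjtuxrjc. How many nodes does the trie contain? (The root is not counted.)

108

Insert word by word; a character creates a node only if that edge doesn't already exist:
  "amcskdmh" → 8 new (a, m, c, s, k, d, m, h)
  "amcskdmaw" → prefix "amcskdm" already present; 2 new (a, w)
  "amjkaxrpd" → prefix "am" already present; 7 new (j, k, a, x, r, p, d)
  "amcskdxk" → prefix "amcskd" already present; 2 new (x, k)
  "amcskdsssl" → prefix "amcskd" already present; 4 new (s, s, s, l)
  "amduim" → prefix "am" already present; 4 new (d, u, i, m)
  "amjkathbzc" → prefix "amjka" already present; 5 new (t, h, b, z, c)
  "amcskdxjsjq" → prefix "amcskdx" already present; 4 new (j, s, j, q)
  "amoctuhtep" → prefix "am" already present; 8 new (o, c, t, u, h, t, e, p)
  "ybgtrhpvtx" → 10 new (y, b, g, t, r, h, p, v, t, x)
  "amjka" → prefix "amjka" already present; 0 new (none)
  "amjkunabmf" → prefix "amjk" already present; 6 new (u, n, a, b, m, f)
  "fdjgljpm" → 8 new (f, d, j, g, l, j, p, m)
  "amx" → prefix "am" already present; 1 new (x)
  "amoctgajdf" → prefix "amoct" already present; 5 new (g, a, j, d, f)
  "amoctuyrew" → prefix "amoctu" already present; 4 new (y, r, e, w)
  "jlmpyzopryc" → 11 new (j, l, m, p, y, z, o, p, r, y, c)
  "ybgtrhpvt" → prefix "ybgtrhpvt" already present; 0 new (none)
  "lqhvddqw" → 8 new (l, q, h, v, d, d, q, w)
  "amoctgajkc" → prefix "amoctgaj" already present; 2 new (k, c)
  "ampyjtuxrjc" → prefix "am" already present; 9 new (p, y, j, t, u, x, r, j, c)
Total nodes = 8 + 2 + 7 + 2 + 4 + 4 + 5 + 4 + 8 + 10 + 0 + 6 + 8 + 1 + 5 + 4 + 11 + 0 + 8 + 2 + 9 = 108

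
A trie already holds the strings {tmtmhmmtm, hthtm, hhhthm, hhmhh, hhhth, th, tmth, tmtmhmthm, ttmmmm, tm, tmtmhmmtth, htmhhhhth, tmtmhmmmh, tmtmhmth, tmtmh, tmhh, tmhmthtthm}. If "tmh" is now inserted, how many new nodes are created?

0

Every character of "tmh" already lies on an existing path (it is a prefix of some stored word).
No new nodes are needed: 0.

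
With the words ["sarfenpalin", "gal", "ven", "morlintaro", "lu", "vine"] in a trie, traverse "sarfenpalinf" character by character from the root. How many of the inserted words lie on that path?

1

Traverse "sarfenpalinf" character by character; count nodes along the way that are marked as word ends.
Prefixes of the query that are stored words: "sarfenpalin"
Count: 1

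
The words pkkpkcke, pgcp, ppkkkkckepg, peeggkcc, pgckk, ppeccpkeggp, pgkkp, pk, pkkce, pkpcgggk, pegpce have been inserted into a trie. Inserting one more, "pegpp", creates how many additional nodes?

"pegp" is already a path in the trie; the remaining "p" must be added.
Each of the 1 remaining characters creates one node.

1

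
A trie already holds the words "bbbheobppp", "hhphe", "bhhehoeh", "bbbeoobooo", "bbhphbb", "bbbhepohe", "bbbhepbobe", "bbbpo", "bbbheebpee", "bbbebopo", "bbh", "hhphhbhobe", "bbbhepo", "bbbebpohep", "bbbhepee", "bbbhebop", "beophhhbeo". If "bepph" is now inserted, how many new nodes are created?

3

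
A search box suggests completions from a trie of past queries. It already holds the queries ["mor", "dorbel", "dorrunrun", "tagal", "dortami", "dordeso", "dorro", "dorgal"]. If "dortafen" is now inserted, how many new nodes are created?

3

The longest prefix of "dortafen" already in the trie is "dorta" (length 5).
So 8 − 5 = 3 new nodes.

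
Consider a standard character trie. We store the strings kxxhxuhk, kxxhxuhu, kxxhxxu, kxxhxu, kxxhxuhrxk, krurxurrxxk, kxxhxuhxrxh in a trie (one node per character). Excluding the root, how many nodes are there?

28

Trie structure (* marks end of a word):
(root)
└─ k
   ├─ r
   │  └─ u
   │     └─ r
   │        └─ x
   │           └─ u
   │              └─ r
   │                 └─ r
   │                    └─ x
   │                       └─ x
   │                          └─ k *
   └─ x
      └─ x
         └─ h
            └─ x
               ├─ u *
               │  └─ h
               │     ├─ k *
               │     ├─ r
               │     │  └─ x
               │     │     └─ k *
               │     ├─ u *
               │     └─ x
               │        └─ r
               │           └─ x
               │              └─ h *
               └─ x
                  └─ u *
Counting every labelled node above: 28.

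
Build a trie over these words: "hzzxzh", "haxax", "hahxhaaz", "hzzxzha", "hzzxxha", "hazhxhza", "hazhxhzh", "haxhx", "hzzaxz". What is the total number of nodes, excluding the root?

32

Trie structure (* marks end of a word):
(root)
└─ h
   ├─ a
   │  ├─ h
   │  │  └─ x
   │  │     └─ h
   │  │        └─ a
   │  │           └─ a
   │  │              └─ z *
   │  ├─ x
   │  │  ├─ a
   │  │  │  └─ x *
   │  │  └─ h
   │  │     └─ x *
   │  └─ z
   │     └─ h
   │        └─ x
   │           └─ h
   │              └─ z
   │                 ├─ a *
   │                 └─ h *
   └─ z
      └─ z
         ├─ a
         │  └─ x
         │     └─ z *
         └─ x
            ├─ x
            │  └─ h
            │     └─ a *
            └─ z
               └─ h *
                  └─ a *
Counting every labelled node above: 32.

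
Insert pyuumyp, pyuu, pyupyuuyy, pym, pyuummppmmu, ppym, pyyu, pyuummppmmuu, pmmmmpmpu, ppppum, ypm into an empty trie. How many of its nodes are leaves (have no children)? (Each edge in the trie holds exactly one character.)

9

A leaf is a node with no children — equivalently, the end of a word that is not a proper prefix of any other stored word.
Those words: "pmmmmpmpu", "ppppum", "ppym", "pym", "pyupyuuyy", "pyuummppmmuu", "pyuumyp", "pyyu", "ypm"
Leaf count: 9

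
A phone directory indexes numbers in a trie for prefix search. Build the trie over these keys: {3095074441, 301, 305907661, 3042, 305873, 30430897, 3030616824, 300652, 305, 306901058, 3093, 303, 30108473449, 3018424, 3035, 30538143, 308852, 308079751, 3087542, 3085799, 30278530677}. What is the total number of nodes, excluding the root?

Count nodes per top-level branch (shared prefixes stored once):
  '3'-branch (300652, 301, 30108473449, 3018424, 30278530677, 303, 3030616824, 3035, 3042, 30430897, 305, 30538143, 305873, 305907661, 306901058, 308079751, 3085799, 3087542, 308852, 3093, 3095074441): 93 nodes
Sum: 93

93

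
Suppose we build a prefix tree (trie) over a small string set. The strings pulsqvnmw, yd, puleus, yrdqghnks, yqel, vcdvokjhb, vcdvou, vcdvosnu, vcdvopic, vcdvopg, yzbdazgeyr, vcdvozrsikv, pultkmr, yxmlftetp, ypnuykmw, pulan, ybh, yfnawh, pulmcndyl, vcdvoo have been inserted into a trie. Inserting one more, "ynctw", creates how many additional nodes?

4

"y" is already a path in the trie; the remaining "nctw" must be added.
So 5 − 1 = 4 new nodes.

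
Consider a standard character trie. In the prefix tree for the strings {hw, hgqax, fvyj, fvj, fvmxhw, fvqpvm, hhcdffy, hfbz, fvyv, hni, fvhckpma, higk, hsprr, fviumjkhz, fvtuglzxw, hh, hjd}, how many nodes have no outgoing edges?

A leaf is a node with no children — equivalently, the end of a word that is not a proper prefix of any other stored word.
Those words: "fvhckpma", "fviumjkhz", "fvj", "fvmxhw", "fvqpvm", "fvtuglzxw", "fvyj", "fvyv", "hfbz", "hgqax", "hhcdffy", "higk", "hjd", "hni", "hsprr", "hw"
Leaf count: 16

16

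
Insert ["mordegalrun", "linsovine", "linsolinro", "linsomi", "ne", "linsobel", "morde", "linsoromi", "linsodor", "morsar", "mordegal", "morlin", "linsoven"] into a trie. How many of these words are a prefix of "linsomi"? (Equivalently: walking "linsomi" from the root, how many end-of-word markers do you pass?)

1

Check each prefix of "linsomi" against the stored set — each match is an end-marker on the path.
Prefixes of the query that are stored words: "linsomi"
Count: 1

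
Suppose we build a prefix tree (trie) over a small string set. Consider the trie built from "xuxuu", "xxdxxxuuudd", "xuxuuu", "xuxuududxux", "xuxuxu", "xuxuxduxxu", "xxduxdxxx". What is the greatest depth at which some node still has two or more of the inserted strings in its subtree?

Look for the deepest trie node that still has at least two words in its subtree.
e.g. "xuxuu" and "xuxuududxux" share the prefix "xuxuu" of length 5; no pair shares a longer one.
Longest shared-prefix length: 5

5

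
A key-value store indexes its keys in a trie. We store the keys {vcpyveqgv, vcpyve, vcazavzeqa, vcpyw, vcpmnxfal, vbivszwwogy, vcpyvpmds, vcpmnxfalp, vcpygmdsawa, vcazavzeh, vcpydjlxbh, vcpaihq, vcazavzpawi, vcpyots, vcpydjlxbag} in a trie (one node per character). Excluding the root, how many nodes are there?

Trace insertions, counting only characters that open a new branch:
  "vcpyveqgv" → 9 new (v, c, p, y, v, e, q, g, v)
  "vcpyve" → prefix "vcpyve" already present; 0 new (none)
  "vcazavzeqa" → prefix "vc" already present; 8 new (a, z, a, v, z, e, q, a)
  "vcpyw" → prefix "vcpy" already present; 1 new (w)
  "vcpmnxfal" → prefix "vcp" already present; 6 new (m, n, x, f, a, l)
  "vbivszwwogy" → prefix "v" already present; 10 new (b, i, v, s, z, w, w, o, g, y)
  "vcpyvpmds" → prefix "vcpyv" already present; 4 new (p, m, d, s)
  "vcpmnxfalp" → prefix "vcpmnxfal" already present; 1 new (p)
  "vcpygmdsawa" → prefix "vcpy" already present; 7 new (g, m, d, s, a, w, a)
  "vcazavzeh" → prefix "vcazavze" already present; 1 new (h)
  "vcpydjlxbh" → prefix "vcpy" already present; 6 new (d, j, l, x, b, h)
  "vcpaihq" → prefix "vcp" already present; 4 new (a, i, h, q)
  "vcazavzpawi" → prefix "vcazavz" already present; 4 new (p, a, w, i)
  "vcpyots" → prefix "vcpy" already present; 3 new (o, t, s)
  "vcpydjlxbag" → prefix "vcpydjlxb" already present; 2 new (a, g)
Total nodes = 9 + 0 + 8 + 1 + 6 + 10 + 4 + 1 + 7 + 1 + 6 + 4 + 4 + 3 + 2 = 66

66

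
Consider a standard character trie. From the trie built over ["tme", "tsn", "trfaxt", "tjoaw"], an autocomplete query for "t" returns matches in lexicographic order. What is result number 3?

trfaxt

DFS of the "t" subtree visits, in order: "tjoaw", "tme", "trfaxt", "tsn"
Position 3: trfaxt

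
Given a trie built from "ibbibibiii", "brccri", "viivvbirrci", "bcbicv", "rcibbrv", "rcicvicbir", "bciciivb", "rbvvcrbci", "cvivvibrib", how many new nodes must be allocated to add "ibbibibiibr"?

"ibbibibii" is already a path in the trie; the remaining "br" must be added.
So 11 − 9 = 2 new nodes.

2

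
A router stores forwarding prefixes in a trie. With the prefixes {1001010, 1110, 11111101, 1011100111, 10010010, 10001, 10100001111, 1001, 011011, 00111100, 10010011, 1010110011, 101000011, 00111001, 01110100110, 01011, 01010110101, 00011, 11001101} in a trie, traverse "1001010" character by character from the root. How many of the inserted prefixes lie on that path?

2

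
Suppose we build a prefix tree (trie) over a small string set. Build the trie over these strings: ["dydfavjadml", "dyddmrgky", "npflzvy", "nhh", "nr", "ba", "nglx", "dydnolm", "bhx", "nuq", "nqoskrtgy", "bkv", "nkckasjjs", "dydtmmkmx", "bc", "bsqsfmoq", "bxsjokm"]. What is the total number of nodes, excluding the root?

78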